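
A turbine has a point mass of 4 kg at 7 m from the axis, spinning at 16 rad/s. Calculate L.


Given: m = 4 kg, r = 7 m, omega = 16 rad/s
For a point mass: I = m*r^2
I = 4*7^2 = 4*49 = 196
L = I*omega = 196*16
L = 3136 kg*m^2/s

3136 kg*m^2/s


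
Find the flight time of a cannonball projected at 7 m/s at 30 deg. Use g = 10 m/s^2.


Given: v0 = 7 m/s, theta = 30 deg, g = 10 m/s^2
sin(30) = 1/2
Using T = 2*v0*sin(theta) / g
T = 2*7*1/2 / 10
T = 7 / 10
T = 7/10 s

7/10 s


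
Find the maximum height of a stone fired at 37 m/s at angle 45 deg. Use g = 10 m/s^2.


Given: v0 = 37 m/s, theta = 45 deg, g = 10 m/s^2
sin^2(45) = 1/2
Using H = v0^2 * sin^2(theta) / (2*g)
H = 37^2 * 1/2 / (2*10)
H = 1369 * 1/2 / 20
H = 1369/2 / 20
H = 1369/40 m

1369/40 m


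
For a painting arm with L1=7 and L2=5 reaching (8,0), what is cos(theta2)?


Given: L1 = 7, L2 = 5, target (x, y) = (8, 0)
Using cos(theta2) = (x^2 + y^2 - L1^2 - L2^2) / (2*L1*L2)
x^2 + y^2 = 8^2 + 0 = 64
L1^2 + L2^2 = 49 + 25 = 74
Numerator = 64 - 74 = -10
Denominator = 2*7*5 = 70
cos(theta2) = -10/70 = -1/7

-1/7


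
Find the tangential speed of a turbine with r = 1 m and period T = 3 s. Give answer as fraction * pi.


Given: radius r = 1 m, period T = 3 s
Using v = 2*pi*r / T
v = 2*pi*1 / 3
v = 2*pi / 3
v = 2/3*pi m/s

2/3*pi m/s


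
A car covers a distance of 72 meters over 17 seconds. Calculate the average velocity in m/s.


Given: distance d = 72 m, time t = 17 s
Using v = d / t
v = 72 / 17
v = 72/17 m/s

72/17 m/s


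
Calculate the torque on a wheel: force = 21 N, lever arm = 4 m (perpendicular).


Given: F = 21 N, r = 4 m, angle = 90 deg (perpendicular)
Using tau = F * r * sin(90)
sin(90) = 1
tau = 21 * 4 * 1
tau = 84 Nm

84 Nm


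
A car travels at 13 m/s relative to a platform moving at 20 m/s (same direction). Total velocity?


Given: object velocity = 13 m/s, platform velocity = 20 m/s (same direction)
Using classical velocity addition: v_total = v_object + v_platform
v_total = 13 + 20
v_total = 33 m/s

33 m/s


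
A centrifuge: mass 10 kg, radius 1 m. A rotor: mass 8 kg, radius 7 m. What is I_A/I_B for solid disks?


Given: M1=10 kg, R1=1 m, M2=8 kg, R2=7 m
For a disk: I = (1/2)*M*R^2, so I_A/I_B = (M1*R1^2)/(M2*R2^2)
M1*R1^2 = 10*1 = 10
M2*R2^2 = 8*49 = 392
I_A/I_B = 10/392 = 5/196

5/196


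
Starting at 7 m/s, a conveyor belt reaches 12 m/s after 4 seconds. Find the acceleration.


Given: initial velocity v0 = 7 m/s, final velocity v = 12 m/s, time t = 4 s
Using a = (v - v0) / t
a = (12 - 7) / 4
a = 5 / 4
a = 5/4 m/s^2

5/4 m/s^2


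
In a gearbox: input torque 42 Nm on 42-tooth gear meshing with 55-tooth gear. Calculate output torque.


Given: N1 = 42, N2 = 55, T1 = 42 Nm
Using T2/T1 = N2/N1
T2 = T1 * N2 / N1
T2 = 42 * 55 / 42
T2 = 2310 / 42
T2 = 55 Nm

55 Nm


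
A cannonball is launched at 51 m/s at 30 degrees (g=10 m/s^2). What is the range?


Given: v0 = 51 m/s, theta = 30 deg, g = 10 m/s^2
sin(2*30) = sin(60) = sqrt(3)/2
Using R = v0^2 * sin(2*theta) / g
R = 51^2 * (sqrt(3)/2) / 10
R = 2601 * sqrt(3) / 20
R = 2601/20*sqrt(3) m

2601/20*sqrt(3) m


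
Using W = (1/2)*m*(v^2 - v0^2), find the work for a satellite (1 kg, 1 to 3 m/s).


Given: m = 1 kg, v0 = 1 m/s, v = 3 m/s
Using W = (1/2)*m*(v^2 - v0^2)
v^2 = 3^2 = 9
v0^2 = 1^2 = 1
v^2 - v0^2 = 9 - 1 = 8
W = (1/2)*1*8 = 4 J

4 J


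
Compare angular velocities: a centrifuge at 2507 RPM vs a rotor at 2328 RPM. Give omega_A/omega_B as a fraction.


Given: RPM_A = 2507, RPM_B = 2328
omega = 2*pi*RPM/60, so omega_A/omega_B = RPM_A / RPM_B
omega_A/omega_B = 2507 / 2328
omega_A/omega_B = 2507/2328

2507/2328


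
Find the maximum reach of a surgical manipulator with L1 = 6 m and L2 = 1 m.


Given: L1 = 6 m, L2 = 1 m
For a 2-link planar arm, max reach = L1 + L2 (fully extended)
Max reach = 6 + 1
Max reach = 7 m

7 m


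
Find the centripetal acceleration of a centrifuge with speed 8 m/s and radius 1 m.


Given: v = 8 m/s, r = 1 m
Using a_c = v^2 / r
a_c = 8^2 / 1
a_c = 64 / 1
a_c = 64 m/s^2

64 m/s^2


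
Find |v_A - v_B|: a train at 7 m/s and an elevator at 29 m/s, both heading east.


Given: v_A = 7 m/s east, v_B = 29 m/s east
Both move in the same direction; relative speed = |v_A - v_B|
|7 - 29| = |-22|
= 22 m/s

22 m/s


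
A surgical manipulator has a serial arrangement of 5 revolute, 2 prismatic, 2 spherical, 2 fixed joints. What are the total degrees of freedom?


Given: serial robot with 5 revolute, 2 prismatic, 2 spherical, 2 fixed joints
DOF contribution per joint type: revolute=1, prismatic=1, spherical=3, fixed=0
DOF = 5*1 + 2*1 + 2*3 + 2*0
DOF = 13

13


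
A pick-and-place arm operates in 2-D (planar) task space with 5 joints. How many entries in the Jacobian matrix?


Given: task space dimension = 2, joints = 5
Jacobian is a 2 x 5 matrix
Total entries = rows * columns
Total = 2 * 5
Total = 10

10


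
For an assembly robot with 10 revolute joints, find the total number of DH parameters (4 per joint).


Given: 10 joints, 4 DH parameters per joint (d, theta, a, alpha)
Total DH parameters = number_of_joints * 4
Total = 10 * 4
Total = 40

40


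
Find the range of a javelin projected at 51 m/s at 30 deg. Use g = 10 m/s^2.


Given: v0 = 51 m/s, theta = 30 deg, g = 10 m/s^2
sin(2*30) = sin(60) = sqrt(3)/2
Using R = v0^2 * sin(2*theta) / g
R = 51^2 * (sqrt(3)/2) / 10
R = 2601 * sqrt(3) / 20
R = 2601/20*sqrt(3) m

2601/20*sqrt(3) m


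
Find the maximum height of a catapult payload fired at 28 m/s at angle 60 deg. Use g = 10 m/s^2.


Given: v0 = 28 m/s, theta = 60 deg, g = 10 m/s^2
sin^2(60) = 3/4
Using H = v0^2 * sin^2(theta) / (2*g)
H = 28^2 * 3/4 / (2*10)
H = 784 * 3/4 / 20
H = 588 / 20
H = 147/5 m

147/5 m


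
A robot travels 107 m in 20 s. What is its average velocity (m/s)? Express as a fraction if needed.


Given: distance d = 107 m, time t = 20 s
Using v = d / t
v = 107 / 20
v = 107/20 m/s

107/20 m/s


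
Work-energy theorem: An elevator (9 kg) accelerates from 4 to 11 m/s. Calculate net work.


Given: m = 9 kg, v0 = 4 m/s, v = 11 m/s
Using W = (1/2)*m*(v^2 - v0^2)
v^2 = 11^2 = 121
v0^2 = 4^2 = 16
v^2 - v0^2 = 121 - 16 = 105
W = (1/2)*9*105 = 945/2 J

945/2 J


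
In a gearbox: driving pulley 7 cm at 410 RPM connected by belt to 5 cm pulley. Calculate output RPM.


Given: D1 = 7 cm, w1 = 410 RPM, D2 = 5 cm
Using D1*w1 = D2*w2
w2 = D1*w1 / D2
w2 = 7*410 / 5
w2 = 2870 / 5
w2 = 574 RPM

574 RPM


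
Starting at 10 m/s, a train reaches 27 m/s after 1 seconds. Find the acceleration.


Given: initial velocity v0 = 10 m/s, final velocity v = 27 m/s, time t = 1 s
Using a = (v - v0) / t
a = (27 - 10) / 1
a = 17 / 1
a = 17 m/s^2

17 m/s^2


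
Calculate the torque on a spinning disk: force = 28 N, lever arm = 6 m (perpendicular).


Given: F = 28 N, r = 6 m, angle = 90 deg (perpendicular)
Using tau = F * r * sin(90)
sin(90) = 1
tau = 28 * 6 * 1
tau = 168 Nm

168 Nm


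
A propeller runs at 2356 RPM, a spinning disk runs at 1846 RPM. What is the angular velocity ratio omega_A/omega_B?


Given: RPM_A = 2356, RPM_B = 1846
omega = 2*pi*RPM/60, so omega_A/omega_B = RPM_A / RPM_B
omega_A/omega_B = 2356 / 1846
omega_A/omega_B = 1178/923

1178/923


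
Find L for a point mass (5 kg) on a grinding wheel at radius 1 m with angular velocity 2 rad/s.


Given: m = 5 kg, r = 1 m, omega = 2 rad/s
For a point mass: I = m*r^2
I = 5*1^2 = 5*1 = 5
L = I*omega = 5*2
L = 10 kg*m^2/s

10 kg*m^2/s


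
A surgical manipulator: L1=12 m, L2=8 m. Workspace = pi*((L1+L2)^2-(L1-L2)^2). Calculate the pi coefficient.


Given: L1 = 12, L2 = 8
(L1+L2)^2 = (20)^2 = 400
(L1-L2)^2 = (4)^2 = 16
Difference = 400 - 16 = 384
This equals 4*L1*L2 = 4*12*8 = 384
Workspace area = 384*pi

384


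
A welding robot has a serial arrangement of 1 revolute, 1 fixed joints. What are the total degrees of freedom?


Given: serial robot with 1 revolute, 1 fixed joints
DOF contribution per joint type: revolute=1, prismatic=1, spherical=3, fixed=0
DOF = 1*1 + 1*0
DOF = 1

1


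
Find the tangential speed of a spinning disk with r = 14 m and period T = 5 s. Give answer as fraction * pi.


Given: radius r = 14 m, period T = 5 s
Using v = 2*pi*r / T
v = 2*pi*14 / 5
v = 28*pi / 5
v = 28/5*pi m/s

28/5*pi m/s


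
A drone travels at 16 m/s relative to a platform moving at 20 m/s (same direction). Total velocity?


Given: object velocity = 16 m/s, platform velocity = 20 m/s (same direction)
Using classical velocity addition: v_total = v_object + v_platform
v_total = 16 + 20
v_total = 36 m/s

36 m/s


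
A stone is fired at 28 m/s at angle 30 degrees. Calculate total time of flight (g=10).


Given: v0 = 28 m/s, theta = 30 deg, g = 10 m/s^2
sin(30) = 1/2
Using T = 2*v0*sin(theta) / g
T = 2*28*1/2 / 10
T = 28 / 10
T = 14/5 s

14/5 s


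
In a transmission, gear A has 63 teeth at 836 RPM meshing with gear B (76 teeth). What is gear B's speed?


Given: N1 = 63 teeth, w1 = 836 RPM, N2 = 76 teeth
Using N1*w1 = N2*w2
w2 = N1*w1 / N2
w2 = 63*836 / 76
w2 = 52668 / 76
w2 = 693 RPM

693 RPM


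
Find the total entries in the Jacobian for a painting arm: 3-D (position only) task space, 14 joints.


Given: task space dimension = 3, joints = 14
Jacobian is a 3 x 14 matrix
Total entries = rows * columns
Total = 3 * 14
Total = 42

42


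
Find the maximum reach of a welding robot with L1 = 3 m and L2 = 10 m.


Given: L1 = 3 m, L2 = 10 m
For a 2-link planar arm, max reach = L1 + L2 (fully extended)
Max reach = 3 + 10
Max reach = 13 m

13 m


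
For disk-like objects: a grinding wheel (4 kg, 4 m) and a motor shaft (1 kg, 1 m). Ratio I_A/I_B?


Given: M1=4 kg, R1=4 m, M2=1 kg, R2=1 m
For a disk: I = (1/2)*M*R^2, so I_A/I_B = (M1*R1^2)/(M2*R2^2)
M1*R1^2 = 4*16 = 64
M2*R2^2 = 1*1 = 1
I_A/I_B = 64/1 = 64

64


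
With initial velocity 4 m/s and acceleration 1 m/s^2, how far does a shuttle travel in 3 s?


Given: v0 = 4 m/s, a = 1 m/s^2, t = 3 s
Using s = v0*t + (1/2)*a*t^2
s = 4*3 + (1/2)*1*3^2
s = 12 + (1/2)*9
s = 12 + 9/2
s = 33/2

33/2 m


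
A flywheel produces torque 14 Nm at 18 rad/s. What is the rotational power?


Given: tau = 14 Nm, omega = 18 rad/s
Using P = tau * omega
P = 14 * 18
P = 252 W

252 W


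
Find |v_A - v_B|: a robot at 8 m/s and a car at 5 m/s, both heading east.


Given: v_A = 8 m/s east, v_B = 5 m/s east
Both move in the same direction; relative speed = |v_A - v_B|
|8 - 5| = |3|
= 3 m/s

3 m/s


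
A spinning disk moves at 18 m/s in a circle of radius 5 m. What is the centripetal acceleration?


Given: v = 18 m/s, r = 5 m
Using a_c = v^2 / r
a_c = 18^2 / 5
a_c = 324 / 5
a_c = 324/5 m/s^2

324/5 m/s^2


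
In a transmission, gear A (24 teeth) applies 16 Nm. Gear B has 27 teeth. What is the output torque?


Given: N1 = 24, N2 = 27, T1 = 16 Nm
Using T2/T1 = N2/N1
T2 = T1 * N2 / N1
T2 = 16 * 27 / 24
T2 = 432 / 24
T2 = 18 Nm

18 Nm


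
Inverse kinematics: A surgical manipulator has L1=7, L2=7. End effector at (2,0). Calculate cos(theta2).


Given: L1 = 7, L2 = 7, target (x, y) = (2, 0)
Using cos(theta2) = (x^2 + y^2 - L1^2 - L2^2) / (2*L1*L2)
x^2 + y^2 = 2^2 + 0 = 4
L1^2 + L2^2 = 49 + 49 = 98
Numerator = 4 - 98 = -94
Denominator = 2*7*7 = 98
cos(theta2) = -94/98 = -47/49

-47/49


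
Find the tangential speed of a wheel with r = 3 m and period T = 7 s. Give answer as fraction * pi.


Given: radius r = 3 m, period T = 7 s
Using v = 2*pi*r / T
v = 2*pi*3 / 7
v = 6*pi / 7
v = 6/7*pi m/s

6/7*pi m/s


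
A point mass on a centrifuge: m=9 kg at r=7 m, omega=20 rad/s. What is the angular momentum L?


Given: m = 9 kg, r = 7 m, omega = 20 rad/s
For a point mass: I = m*r^2
I = 9*7^2 = 9*49 = 441
L = I*omega = 441*20
L = 8820 kg*m^2/s

8820 kg*m^2/s


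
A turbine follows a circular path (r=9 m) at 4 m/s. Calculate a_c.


Given: v = 4 m/s, r = 9 m
Using a_c = v^2 / r
a_c = 4^2 / 9
a_c = 16 / 9
a_c = 16/9 m/s^2

16/9 m/s^2


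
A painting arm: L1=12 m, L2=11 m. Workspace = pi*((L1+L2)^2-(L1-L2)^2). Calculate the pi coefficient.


Given: L1 = 12, L2 = 11
(L1+L2)^2 = (23)^2 = 529
(L1-L2)^2 = (1)^2 = 1
Difference = 529 - 1 = 528
This equals 4*L1*L2 = 4*12*11 = 528
Workspace area = 528*pi

528


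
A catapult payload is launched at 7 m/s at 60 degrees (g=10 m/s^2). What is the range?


Given: v0 = 7 m/s, theta = 60 deg, g = 10 m/s^2
sin(2*60) = sin(120) = sqrt(3)/2
Using R = v0^2 * sin(2*theta) / g
R = 7^2 * (sqrt(3)/2) / 10
R = 49 * sqrt(3) / 20
R = 49/20*sqrt(3) m

49/20*sqrt(3) m


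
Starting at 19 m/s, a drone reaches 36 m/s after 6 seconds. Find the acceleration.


Given: initial velocity v0 = 19 m/s, final velocity v = 36 m/s, time t = 6 s
Using a = (v - v0) / t
a = (36 - 19) / 6
a = 17 / 6
a = 17/6 m/s^2

17/6 m/s^2


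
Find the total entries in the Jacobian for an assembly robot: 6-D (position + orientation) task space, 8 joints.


Given: task space dimension = 6, joints = 8
Jacobian is a 6 x 8 matrix
Total entries = rows * columns
Total = 6 * 8
Total = 48

48


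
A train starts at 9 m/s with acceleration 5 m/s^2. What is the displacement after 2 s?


Given: v0 = 9 m/s, a = 5 m/s^2, t = 2 s
Using s = v0*t + (1/2)*a*t^2
s = 9*2 + (1/2)*5*2^2
s = 18 + (1/2)*20
s = 18 + 10
s = 28

28 m


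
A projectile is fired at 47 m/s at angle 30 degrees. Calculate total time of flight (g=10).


Given: v0 = 47 m/s, theta = 30 deg, g = 10 m/s^2
sin(30) = 1/2
Using T = 2*v0*sin(theta) / g
T = 2*47*1/2 / 10
T = 47 / 10
T = 47/10 s

47/10 s


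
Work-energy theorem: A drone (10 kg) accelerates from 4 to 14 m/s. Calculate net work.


Given: m = 10 kg, v0 = 4 m/s, v = 14 m/s
Using W = (1/2)*m*(v^2 - v0^2)
v^2 = 14^2 = 196
v0^2 = 4^2 = 16
v^2 - v0^2 = 196 - 16 = 180
W = (1/2)*10*180 = 900 J

900 J


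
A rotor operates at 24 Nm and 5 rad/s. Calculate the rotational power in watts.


Given: tau = 24 Nm, omega = 5 rad/s
Using P = tau * omega
P = 24 * 5
P = 120 W

120 W


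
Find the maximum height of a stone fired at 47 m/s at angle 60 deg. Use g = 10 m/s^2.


Given: v0 = 47 m/s, theta = 60 deg, g = 10 m/s^2
sin^2(60) = 3/4
Using H = v0^2 * sin^2(theta) / (2*g)
H = 47^2 * 3/4 / (2*10)
H = 2209 * 3/4 / 20
H = 6627/4 / 20
H = 6627/80 m

6627/80 m


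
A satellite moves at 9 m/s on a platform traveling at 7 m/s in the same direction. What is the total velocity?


Given: object velocity = 9 m/s, platform velocity = 7 m/s (same direction)
Using classical velocity addition: v_total = v_object + v_platform
v_total = 9 + 7
v_total = 16 m/s

16 m/s


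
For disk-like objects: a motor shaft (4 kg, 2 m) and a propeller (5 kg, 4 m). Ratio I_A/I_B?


Given: M1=4 kg, R1=2 m, M2=5 kg, R2=4 m
For a disk: I = (1/2)*M*R^2, so I_A/I_B = (M1*R1^2)/(M2*R2^2)
M1*R1^2 = 4*4 = 16
M2*R2^2 = 5*16 = 80
I_A/I_B = 16/80 = 1/5

1/5


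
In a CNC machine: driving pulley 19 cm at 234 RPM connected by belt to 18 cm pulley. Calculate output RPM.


Given: D1 = 19 cm, w1 = 234 RPM, D2 = 18 cm
Using D1*w1 = D2*w2
w2 = D1*w1 / D2
w2 = 19*234 / 18
w2 = 4446 / 18
w2 = 247 RPM

247 RPM


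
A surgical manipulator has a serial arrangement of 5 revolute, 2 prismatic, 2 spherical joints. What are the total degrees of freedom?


Given: serial robot with 5 revolute, 2 prismatic, 2 spherical joints
DOF contribution per joint type: revolute=1, prismatic=1, spherical=3, fixed=0
DOF = 5*1 + 2*1 + 2*3
DOF = 13

13


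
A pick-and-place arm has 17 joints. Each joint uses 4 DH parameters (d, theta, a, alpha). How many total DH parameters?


Given: 17 joints, 4 DH parameters per joint (d, theta, a, alpha)
Total DH parameters = number_of_joints * 4
Total = 17 * 4
Total = 68

68


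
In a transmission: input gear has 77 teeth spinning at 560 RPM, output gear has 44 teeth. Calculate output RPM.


Given: N1 = 77 teeth, w1 = 560 RPM, N2 = 44 teeth
Using N1*w1 = N2*w2
w2 = N1*w1 / N2
w2 = 77*560 / 44
w2 = 43120 / 44
w2 = 980 RPM

980 RPM


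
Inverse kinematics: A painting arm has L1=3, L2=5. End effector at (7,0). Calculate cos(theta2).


Given: L1 = 3, L2 = 5, target (x, y) = (7, 0)
Using cos(theta2) = (x^2 + y^2 - L1^2 - L2^2) / (2*L1*L2)
x^2 + y^2 = 7^2 + 0 = 49
L1^2 + L2^2 = 9 + 25 = 34
Numerator = 49 - 34 = 15
Denominator = 2*3*5 = 30
cos(theta2) = 15/30 = 1/2

1/2


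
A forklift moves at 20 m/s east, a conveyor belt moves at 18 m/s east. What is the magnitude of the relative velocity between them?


Given: v_A = 20 m/s east, v_B = 18 m/s east
Both move in the same direction; relative speed = |v_A - v_B|
|20 - 18| = |2|
= 2 m/s

2 m/s


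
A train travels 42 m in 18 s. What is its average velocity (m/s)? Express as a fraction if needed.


Given: distance d = 42 m, time t = 18 s
Using v = d / t
v = 42 / 18
v = 7/3 m/s

7/3 m/s


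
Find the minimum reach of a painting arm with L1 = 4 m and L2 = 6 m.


Given: L1 = 4 m, L2 = 6 m
For a 2-link planar arm, min reach = |L1 - L2| (second link folded back)
Min reach = |4 - 6|
Min reach = 2 m

2 m


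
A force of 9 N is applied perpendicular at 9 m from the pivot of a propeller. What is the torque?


Given: F = 9 N, r = 9 m, angle = 90 deg (perpendicular)
Using tau = F * r * sin(90)
sin(90) = 1
tau = 9 * 9 * 1
tau = 81 Nm

81 Nm


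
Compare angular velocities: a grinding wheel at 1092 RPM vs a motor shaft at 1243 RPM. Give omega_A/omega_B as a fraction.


Given: RPM_A = 1092, RPM_B = 1243
omega = 2*pi*RPM/60, so omega_A/omega_B = RPM_A / RPM_B
omega_A/omega_B = 1092 / 1243
omega_A/omega_B = 1092/1243

1092/1243


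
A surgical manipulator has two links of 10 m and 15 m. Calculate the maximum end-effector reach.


Given: L1 = 10 m, L2 = 15 m
For a 2-link planar arm, max reach = L1 + L2 (fully extended)
Max reach = 10 + 15
Max reach = 25 m

25 m


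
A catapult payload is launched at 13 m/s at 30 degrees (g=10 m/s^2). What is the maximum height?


Given: v0 = 13 m/s, theta = 30 deg, g = 10 m/s^2
sin^2(30) = 1/4
Using H = v0^2 * sin^2(theta) / (2*g)
H = 13^2 * 1/4 / (2*10)
H = 169 * 1/4 / 20
H = 169/4 / 20
H = 169/80 m

169/80 m


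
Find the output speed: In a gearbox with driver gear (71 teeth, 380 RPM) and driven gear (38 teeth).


Given: N1 = 71 teeth, w1 = 380 RPM, N2 = 38 teeth
Using N1*w1 = N2*w2
w2 = N1*w1 / N2
w2 = 71*380 / 38
w2 = 26980 / 38
w2 = 710 RPM

710 RPM


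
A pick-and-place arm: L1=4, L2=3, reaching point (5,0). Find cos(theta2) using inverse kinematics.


Given: L1 = 4, L2 = 3, target (x, y) = (5, 0)
Using cos(theta2) = (x^2 + y^2 - L1^2 - L2^2) / (2*L1*L2)
x^2 + y^2 = 5^2 + 0 = 25
L1^2 + L2^2 = 16 + 9 = 25
Numerator = 25 - 25 = 0
Denominator = 2*4*3 = 24
cos(theta2) = 0/24 = 0

0


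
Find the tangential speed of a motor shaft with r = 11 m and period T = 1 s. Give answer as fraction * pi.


Given: radius r = 11 m, period T = 1 s
Using v = 2*pi*r / T
v = 2*pi*11 / 1
v = 22*pi / 1
v = 22*pi m/s

22*pi m/s


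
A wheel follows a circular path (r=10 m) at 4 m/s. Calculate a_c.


Given: v = 4 m/s, r = 10 m
Using a_c = v^2 / r
a_c = 4^2 / 10
a_c = 16 / 10
a_c = 8/5 m/s^2

8/5 m/s^2


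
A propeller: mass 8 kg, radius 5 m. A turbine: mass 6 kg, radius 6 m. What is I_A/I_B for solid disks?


Given: M1=8 kg, R1=5 m, M2=6 kg, R2=6 m
For a disk: I = (1/2)*M*R^2, so I_A/I_B = (M1*R1^2)/(M2*R2^2)
M1*R1^2 = 8*25 = 200
M2*R2^2 = 6*36 = 216
I_A/I_B = 200/216 = 25/27

25/27


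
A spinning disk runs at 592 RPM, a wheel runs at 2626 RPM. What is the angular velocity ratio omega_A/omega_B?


Given: RPM_A = 592, RPM_B = 2626
omega = 2*pi*RPM/60, so omega_A/omega_B = RPM_A / RPM_B
omega_A/omega_B = 592 / 2626
omega_A/omega_B = 296/1313

296/1313


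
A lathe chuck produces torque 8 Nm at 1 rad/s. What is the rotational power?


Given: tau = 8 Nm, omega = 1 rad/s
Using P = tau * omega
P = 8 * 1
P = 8 W

8 W


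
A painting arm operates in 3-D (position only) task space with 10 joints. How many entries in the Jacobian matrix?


Given: task space dimension = 3, joints = 10
Jacobian is a 3 x 10 matrix
Total entries = rows * columns
Total = 3 * 10
Total = 30

30


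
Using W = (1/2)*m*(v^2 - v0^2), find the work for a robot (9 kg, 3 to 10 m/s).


Given: m = 9 kg, v0 = 3 m/s, v = 10 m/s
Using W = (1/2)*m*(v^2 - v0^2)
v^2 = 10^2 = 100
v0^2 = 3^2 = 9
v^2 - v0^2 = 100 - 9 = 91
W = (1/2)*9*91 = 819/2 J

819/2 J


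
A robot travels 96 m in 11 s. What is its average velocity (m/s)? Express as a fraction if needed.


Given: distance d = 96 m, time t = 11 s
Using v = d / t
v = 96 / 11
v = 96/11 m/s

96/11 m/s


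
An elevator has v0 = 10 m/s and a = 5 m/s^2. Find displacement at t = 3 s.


Given: v0 = 10 m/s, a = 5 m/s^2, t = 3 s
Using s = v0*t + (1/2)*a*t^2
s = 10*3 + (1/2)*5*3^2
s = 30 + (1/2)*45
s = 30 + 45/2
s = 105/2

105/2 m


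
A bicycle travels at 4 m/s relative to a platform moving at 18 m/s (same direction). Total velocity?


Given: object velocity = 4 m/s, platform velocity = 18 m/s (same direction)
Using classical velocity addition: v_total = v_object + v_platform
v_total = 4 + 18
v_total = 22 m/s

22 m/s


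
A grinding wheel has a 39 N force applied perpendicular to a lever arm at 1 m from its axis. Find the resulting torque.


Given: F = 39 N, r = 1 m, angle = 90 deg (perpendicular)
Using tau = F * r * sin(90)
sin(90) = 1
tau = 39 * 1 * 1
tau = 39 Nm

39 Nm


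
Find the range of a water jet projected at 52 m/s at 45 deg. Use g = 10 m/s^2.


Given: v0 = 52 m/s, theta = 45 deg, g = 10 m/s^2
sin(2*45) = sin(90) = 1
Using R = v0^2 * sin(2*theta) / g
R = 52^2 * 1 / 10
R = 2704 / 10
R = 1352/5 m

1352/5 m


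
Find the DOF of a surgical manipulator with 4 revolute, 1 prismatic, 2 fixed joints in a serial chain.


Given: serial robot with 4 revolute, 1 prismatic, 2 fixed joints
DOF contribution per joint type: revolute=1, prismatic=1, spherical=3, fixed=0
DOF = 4*1 + 1*1 + 2*0
DOF = 5

5


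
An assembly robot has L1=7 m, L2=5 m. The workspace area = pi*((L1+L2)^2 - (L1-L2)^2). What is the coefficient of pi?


Given: L1 = 7, L2 = 5
(L1+L2)^2 = (12)^2 = 144
(L1-L2)^2 = (2)^2 = 4
Difference = 144 - 4 = 140
This equals 4*L1*L2 = 4*7*5 = 140
Workspace area = 140*pi

140


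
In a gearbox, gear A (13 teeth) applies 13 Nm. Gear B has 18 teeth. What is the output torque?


Given: N1 = 13, N2 = 18, T1 = 13 Nm
Using T2/T1 = N2/N1
T2 = T1 * N2 / N1
T2 = 13 * 18 / 13
T2 = 234 / 13
T2 = 18 Nm

18 Nm


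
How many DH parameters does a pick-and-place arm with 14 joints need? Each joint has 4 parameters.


Given: 14 joints, 4 DH parameters per joint (d, theta, a, alpha)
Total DH parameters = number_of_joints * 4
Total = 14 * 4
Total = 56

56


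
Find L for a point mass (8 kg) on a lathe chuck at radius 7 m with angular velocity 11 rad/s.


Given: m = 8 kg, r = 7 m, omega = 11 rad/s
For a point mass: I = m*r^2
I = 8*7^2 = 8*49 = 392
L = I*omega = 392*11
L = 4312 kg*m^2/s

4312 kg*m^2/s


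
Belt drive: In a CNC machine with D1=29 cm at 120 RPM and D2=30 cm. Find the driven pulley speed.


Given: D1 = 29 cm, w1 = 120 RPM, D2 = 30 cm
Using D1*w1 = D2*w2
w2 = D1*w1 / D2
w2 = 29*120 / 30
w2 = 3480 / 30
w2 = 116 RPM

116 RPM


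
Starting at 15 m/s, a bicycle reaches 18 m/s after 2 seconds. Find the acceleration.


Given: initial velocity v0 = 15 m/s, final velocity v = 18 m/s, time t = 2 s
Using a = (v - v0) / t
a = (18 - 15) / 2
a = 3 / 2
a = 3/2 m/s^2

3/2 m/s^2


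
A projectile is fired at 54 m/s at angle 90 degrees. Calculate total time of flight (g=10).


Given: v0 = 54 m/s, theta = 90 deg, g = 10 m/s^2
sin(90) = 1
Using T = 2*v0*sin(theta) / g
T = 2*54*1 / 10
T = 108 / 10
T = 54/5 s

54/5 s


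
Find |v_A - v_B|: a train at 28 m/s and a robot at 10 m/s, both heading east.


Given: v_A = 28 m/s east, v_B = 10 m/s east
Both move in the same direction; relative speed = |v_A - v_B|
|28 - 10| = |18|
= 18 m/s

18 m/s


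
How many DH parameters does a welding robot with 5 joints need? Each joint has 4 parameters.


Given: 5 joints, 4 DH parameters per joint (d, theta, a, alpha)
Total DH parameters = number_of_joints * 4
Total = 5 * 4
Total = 20

20


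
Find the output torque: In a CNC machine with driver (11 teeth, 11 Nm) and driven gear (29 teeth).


Given: N1 = 11, N2 = 29, T1 = 11 Nm
Using T2/T1 = N2/N1
T2 = T1 * N2 / N1
T2 = 11 * 29 / 11
T2 = 319 / 11
T2 = 29 Nm

29 Nm


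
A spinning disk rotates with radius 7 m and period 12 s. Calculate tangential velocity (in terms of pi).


Given: radius r = 7 m, period T = 12 s
Using v = 2*pi*r / T
v = 2*pi*7 / 12
v = 14*pi / 12
v = 7/6*pi m/s

7/6*pi m/s


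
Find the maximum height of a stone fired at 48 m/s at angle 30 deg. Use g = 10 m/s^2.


Given: v0 = 48 m/s, theta = 30 deg, g = 10 m/s^2
sin^2(30) = 1/4
Using H = v0^2 * sin^2(theta) / (2*g)
H = 48^2 * 1/4 / (2*10)
H = 2304 * 1/4 / 20
H = 576 / 20
H = 144/5 m

144/5 m


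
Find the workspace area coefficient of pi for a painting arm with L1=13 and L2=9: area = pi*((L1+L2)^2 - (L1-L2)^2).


Given: L1 = 13, L2 = 9
(L1+L2)^2 = (22)^2 = 484
(L1-L2)^2 = (4)^2 = 16
Difference = 484 - 16 = 468
This equals 4*L1*L2 = 4*13*9 = 468
Workspace area = 468*pi

468


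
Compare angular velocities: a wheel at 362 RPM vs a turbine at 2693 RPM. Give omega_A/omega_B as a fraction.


Given: RPM_A = 362, RPM_B = 2693
omega = 2*pi*RPM/60, so omega_A/omega_B = RPM_A / RPM_B
omega_A/omega_B = 362 / 2693
omega_A/omega_B = 362/2693

362/2693


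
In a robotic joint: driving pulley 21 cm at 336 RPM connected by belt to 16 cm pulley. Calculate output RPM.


Given: D1 = 21 cm, w1 = 336 RPM, D2 = 16 cm
Using D1*w1 = D2*w2
w2 = D1*w1 / D2
w2 = 21*336 / 16
w2 = 7056 / 16
w2 = 441 RPM

441 RPM


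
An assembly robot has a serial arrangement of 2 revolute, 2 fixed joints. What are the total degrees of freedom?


Given: serial robot with 2 revolute, 2 fixed joints
DOF contribution per joint type: revolute=1, prismatic=1, spherical=3, fixed=0
DOF = 2*1 + 2*0
DOF = 2

2


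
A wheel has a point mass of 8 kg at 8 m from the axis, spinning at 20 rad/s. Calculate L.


Given: m = 8 kg, r = 8 m, omega = 20 rad/s
For a point mass: I = m*r^2
I = 8*8^2 = 8*64 = 512
L = I*omega = 512*20
L = 10240 kg*m^2/s

10240 kg*m^2/s


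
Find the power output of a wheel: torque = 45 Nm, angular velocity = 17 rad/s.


Given: tau = 45 Nm, omega = 17 rad/s
Using P = tau * omega
P = 45 * 17
P = 765 W

765 W


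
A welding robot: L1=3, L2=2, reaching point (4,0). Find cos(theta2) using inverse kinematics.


Given: L1 = 3, L2 = 2, target (x, y) = (4, 0)
Using cos(theta2) = (x^2 + y^2 - L1^2 - L2^2) / (2*L1*L2)
x^2 + y^2 = 4^2 + 0 = 16
L1^2 + L2^2 = 9 + 4 = 13
Numerator = 16 - 13 = 3
Denominator = 2*3*2 = 12
cos(theta2) = 3/12 = 1/4

1/4


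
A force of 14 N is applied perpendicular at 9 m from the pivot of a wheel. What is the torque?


Given: F = 14 N, r = 9 m, angle = 90 deg (perpendicular)
Using tau = F * r * sin(90)
sin(90) = 1
tau = 14 * 9 * 1
tau = 126 Nm

126 Nm


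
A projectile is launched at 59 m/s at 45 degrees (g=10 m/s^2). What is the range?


Given: v0 = 59 m/s, theta = 45 deg, g = 10 m/s^2
sin(2*45) = sin(90) = 1
Using R = v0^2 * sin(2*theta) / g
R = 59^2 * 1 / 10
R = 3481 / 10
R = 3481/10 m

3481/10 m


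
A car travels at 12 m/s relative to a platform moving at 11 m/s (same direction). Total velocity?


Given: object velocity = 12 m/s, platform velocity = 11 m/s (same direction)
Using classical velocity addition: v_total = v_object + v_platform
v_total = 12 + 11
v_total = 23 m/s

23 m/s


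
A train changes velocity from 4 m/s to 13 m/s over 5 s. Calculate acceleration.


Given: initial velocity v0 = 4 m/s, final velocity v = 13 m/s, time t = 5 s
Using a = (v - v0) / t
a = (13 - 4) / 5
a = 9 / 5
a = 9/5 m/s^2

9/5 m/s^2


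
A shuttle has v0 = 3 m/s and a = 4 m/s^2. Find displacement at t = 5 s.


Given: v0 = 3 m/s, a = 4 m/s^2, t = 5 s
Using s = v0*t + (1/2)*a*t^2
s = 3*5 + (1/2)*4*5^2
s = 15 + (1/2)*100
s = 15 + 50
s = 65

65 m


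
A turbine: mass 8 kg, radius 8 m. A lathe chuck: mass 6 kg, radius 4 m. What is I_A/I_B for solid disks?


Given: M1=8 kg, R1=8 m, M2=6 kg, R2=4 m
For a disk: I = (1/2)*M*R^2, so I_A/I_B = (M1*R1^2)/(M2*R2^2)
M1*R1^2 = 8*64 = 512
M2*R2^2 = 6*16 = 96
I_A/I_B = 512/96 = 16/3

16/3


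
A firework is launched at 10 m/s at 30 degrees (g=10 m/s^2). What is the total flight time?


Given: v0 = 10 m/s, theta = 30 deg, g = 10 m/s^2
sin(30) = 1/2
Using T = 2*v0*sin(theta) / g
T = 2*10*1/2 / 10
T = 10 / 10
T = 1 s

1 s


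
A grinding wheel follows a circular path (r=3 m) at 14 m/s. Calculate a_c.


Given: v = 14 m/s, r = 3 m
Using a_c = v^2 / r
a_c = 14^2 / 3
a_c = 196 / 3
a_c = 196/3 m/s^2

196/3 m/s^2


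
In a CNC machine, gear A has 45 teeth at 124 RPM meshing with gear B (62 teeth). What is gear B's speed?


Given: N1 = 45 teeth, w1 = 124 RPM, N2 = 62 teeth
Using N1*w1 = N2*w2
w2 = N1*w1 / N2
w2 = 45*124 / 62
w2 = 5580 / 62
w2 = 90 RPM

90 RPM


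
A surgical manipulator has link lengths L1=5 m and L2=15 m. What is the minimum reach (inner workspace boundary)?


Given: L1 = 5 m, L2 = 15 m
For a 2-link planar arm, min reach = |L1 - L2| (second link folded back)
Min reach = |5 - 15|
Min reach = 10 m

10 m


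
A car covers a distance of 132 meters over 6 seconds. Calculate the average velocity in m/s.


Given: distance d = 132 m, time t = 6 s
Using v = d / t
v = 132 / 6
v = 22 m/s

22 m/s


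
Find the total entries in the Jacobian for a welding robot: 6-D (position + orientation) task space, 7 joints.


Given: task space dimension = 6, joints = 7
Jacobian is a 6 x 7 matrix
Total entries = rows * columns
Total = 6 * 7
Total = 42

42


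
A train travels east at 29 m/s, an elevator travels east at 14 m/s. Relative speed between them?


Given: v_A = 29 m/s east, v_B = 14 m/s east
Both move in the same direction; relative speed = |v_A - v_B|
|29 - 14| = |15|
= 15 m/s

15 m/s


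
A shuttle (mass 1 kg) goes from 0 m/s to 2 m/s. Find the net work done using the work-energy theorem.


Given: m = 1 kg, v0 = 0 m/s, v = 2 m/s
Using W = (1/2)*m*(v^2 - v0^2)
v^2 = 2^2 = 4
v0^2 = 0^2 = 0
v^2 - v0^2 = 4 - 0 = 4
W = (1/2)*1*4 = 2 J

2 J


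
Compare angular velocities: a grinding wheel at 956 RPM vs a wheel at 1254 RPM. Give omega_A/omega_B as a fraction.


Given: RPM_A = 956, RPM_B = 1254
omega = 2*pi*RPM/60, so omega_A/omega_B = RPM_A / RPM_B
omega_A/omega_B = 956 / 1254
omega_A/omega_B = 478/627

478/627


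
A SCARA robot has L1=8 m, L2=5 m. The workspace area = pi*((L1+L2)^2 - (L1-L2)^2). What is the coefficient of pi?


Given: L1 = 8, L2 = 5
(L1+L2)^2 = (13)^2 = 169
(L1-L2)^2 = (3)^2 = 9
Difference = 169 - 9 = 160
This equals 4*L1*L2 = 4*8*5 = 160
Workspace area = 160*pi

160


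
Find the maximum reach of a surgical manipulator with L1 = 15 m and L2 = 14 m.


Given: L1 = 15 m, L2 = 14 m
For a 2-link planar arm, max reach = L1 + L2 (fully extended)
Max reach = 15 + 14
Max reach = 29 m

29 m


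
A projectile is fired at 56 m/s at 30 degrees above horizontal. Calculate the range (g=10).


Given: v0 = 56 m/s, theta = 30 deg, g = 10 m/s^2
sin(2*30) = sin(60) = sqrt(3)/2
Using R = v0^2 * sin(2*theta) / g
R = 56^2 * (sqrt(3)/2) / 10
R = 3136 * sqrt(3) / 20
R = 784/5*sqrt(3) m

784/5*sqrt(3) m


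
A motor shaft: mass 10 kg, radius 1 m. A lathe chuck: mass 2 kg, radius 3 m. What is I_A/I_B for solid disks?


Given: M1=10 kg, R1=1 m, M2=2 kg, R2=3 m
For a disk: I = (1/2)*M*R^2, so I_A/I_B = (M1*R1^2)/(M2*R2^2)
M1*R1^2 = 10*1 = 10
M2*R2^2 = 2*9 = 18
I_A/I_B = 10/18 = 5/9

5/9


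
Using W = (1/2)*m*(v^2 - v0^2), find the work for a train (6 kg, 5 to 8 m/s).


Given: m = 6 kg, v0 = 5 m/s, v = 8 m/s
Using W = (1/2)*m*(v^2 - v0^2)
v^2 = 8^2 = 64
v0^2 = 5^2 = 25
v^2 - v0^2 = 64 - 25 = 39
W = (1/2)*6*39 = 117 J

117 J


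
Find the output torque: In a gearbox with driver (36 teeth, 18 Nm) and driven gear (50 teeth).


Given: N1 = 36, N2 = 50, T1 = 18 Nm
Using T2/T1 = N2/N1
T2 = T1 * N2 / N1
T2 = 18 * 50 / 36
T2 = 900 / 36
T2 = 25 Nm

25 Nm


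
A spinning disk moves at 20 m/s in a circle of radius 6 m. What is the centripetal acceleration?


Given: v = 20 m/s, r = 6 m
Using a_c = v^2 / r
a_c = 20^2 / 6
a_c = 400 / 6
a_c = 200/3 m/s^2

200/3 m/s^2


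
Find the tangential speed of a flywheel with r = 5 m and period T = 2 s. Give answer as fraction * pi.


Given: radius r = 5 m, period T = 2 s
Using v = 2*pi*r / T
v = 2*pi*5 / 2
v = 10*pi / 2
v = 5*pi m/s

5*pi m/s


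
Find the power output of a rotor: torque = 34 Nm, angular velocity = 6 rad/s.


Given: tau = 34 Nm, omega = 6 rad/s
Using P = tau * omega
P = 34 * 6
P = 204 W

204 W


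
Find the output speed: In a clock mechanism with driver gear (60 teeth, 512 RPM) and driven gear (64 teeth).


Given: N1 = 60 teeth, w1 = 512 RPM, N2 = 64 teeth
Using N1*w1 = N2*w2
w2 = N1*w1 / N2
w2 = 60*512 / 64
w2 = 30720 / 64
w2 = 480 RPM

480 RPM


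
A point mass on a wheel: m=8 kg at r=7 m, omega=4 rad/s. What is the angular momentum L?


Given: m = 8 kg, r = 7 m, omega = 4 rad/s
For a point mass: I = m*r^2
I = 8*7^2 = 8*49 = 392
L = I*omega = 392*4
L = 1568 kg*m^2/s

1568 kg*m^2/s


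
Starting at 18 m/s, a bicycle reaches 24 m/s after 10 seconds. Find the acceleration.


Given: initial velocity v0 = 18 m/s, final velocity v = 24 m/s, time t = 10 s
Using a = (v - v0) / t
a = (24 - 18) / 10
a = 6 / 10
a = 3/5 m/s^2

3/5 m/s^2


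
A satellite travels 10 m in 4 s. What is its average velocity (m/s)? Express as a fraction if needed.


Given: distance d = 10 m, time t = 4 s
Using v = d / t
v = 10 / 4
v = 5/2 m/s

5/2 m/s


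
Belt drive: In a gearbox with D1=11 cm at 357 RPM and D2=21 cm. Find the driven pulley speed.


Given: D1 = 11 cm, w1 = 357 RPM, D2 = 21 cm
Using D1*w1 = D2*w2
w2 = D1*w1 / D2
w2 = 11*357 / 21
w2 = 3927 / 21
w2 = 187 RPM

187 RPM


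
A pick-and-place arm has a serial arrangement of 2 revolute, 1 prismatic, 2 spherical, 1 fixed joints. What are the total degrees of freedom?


Given: serial robot with 2 revolute, 1 prismatic, 2 spherical, 1 fixed joints
DOF contribution per joint type: revolute=1, prismatic=1, spherical=3, fixed=0
DOF = 2*1 + 1*1 + 2*3 + 1*0
DOF = 9

9


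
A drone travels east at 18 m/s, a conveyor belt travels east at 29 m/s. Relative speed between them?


Given: v_A = 18 m/s east, v_B = 29 m/s east
Both move in the same direction; relative speed = |v_A - v_B|
|18 - 29| = |-11|
= 11 m/s

11 m/s


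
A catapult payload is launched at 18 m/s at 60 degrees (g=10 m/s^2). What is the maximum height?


Given: v0 = 18 m/s, theta = 60 deg, g = 10 m/s^2
sin^2(60) = 3/4
Using H = v0^2 * sin^2(theta) / (2*g)
H = 18^2 * 3/4 / (2*10)
H = 324 * 3/4 / 20
H = 243 / 20
H = 243/20 m

243/20 m


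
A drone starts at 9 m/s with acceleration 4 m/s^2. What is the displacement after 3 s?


Given: v0 = 9 m/s, a = 4 m/s^2, t = 3 s
Using s = v0*t + (1/2)*a*t^2
s = 9*3 + (1/2)*4*3^2
s = 27 + (1/2)*36
s = 27 + 18
s = 45

45 m


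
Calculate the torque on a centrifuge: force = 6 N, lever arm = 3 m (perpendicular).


Given: F = 6 N, r = 3 m, angle = 90 deg (perpendicular)
Using tau = F * r * sin(90)
sin(90) = 1
tau = 6 * 3 * 1
tau = 18 Nm

18 Nm


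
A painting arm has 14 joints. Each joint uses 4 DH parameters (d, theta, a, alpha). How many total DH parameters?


Given: 14 joints, 4 DH parameters per joint (d, theta, a, alpha)
Total DH parameters = number_of_joints * 4
Total = 14 * 4
Total = 56

56


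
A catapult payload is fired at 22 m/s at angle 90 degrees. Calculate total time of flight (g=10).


Given: v0 = 22 m/s, theta = 90 deg, g = 10 m/s^2
sin(90) = 1
Using T = 2*v0*sin(theta) / g
T = 2*22*1 / 10
T = 44 / 10
T = 22/5 s

22/5 s


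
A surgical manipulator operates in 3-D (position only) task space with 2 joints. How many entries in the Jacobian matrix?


Given: task space dimension = 3, joints = 2
Jacobian is a 3 x 2 matrix
Total entries = rows * columns
Total = 3 * 2
Total = 6

6


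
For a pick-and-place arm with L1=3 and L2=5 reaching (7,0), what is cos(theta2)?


Given: L1 = 3, L2 = 5, target (x, y) = (7, 0)
Using cos(theta2) = (x^2 + y^2 - L1^2 - L2^2) / (2*L1*L2)
x^2 + y^2 = 7^2 + 0 = 49
L1^2 + L2^2 = 9 + 25 = 34
Numerator = 49 - 34 = 15
Denominator = 2*3*5 = 30
cos(theta2) = 15/30 = 1/2

1/2


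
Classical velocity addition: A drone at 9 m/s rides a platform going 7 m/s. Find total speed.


Given: object velocity = 9 m/s, platform velocity = 7 m/s (same direction)
Using classical velocity addition: v_total = v_object + v_platform
v_total = 9 + 7
v_total = 16 m/s

16 m/s


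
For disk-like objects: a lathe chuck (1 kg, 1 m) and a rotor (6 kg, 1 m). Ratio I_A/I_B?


Given: M1=1 kg, R1=1 m, M2=6 kg, R2=1 m
For a disk: I = (1/2)*M*R^2, so I_A/I_B = (M1*R1^2)/(M2*R2^2)
M1*R1^2 = 1*1 = 1
M2*R2^2 = 6*1 = 6
I_A/I_B = 1/6 = 1/6

1/6


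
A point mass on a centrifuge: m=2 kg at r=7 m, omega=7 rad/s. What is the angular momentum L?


Given: m = 2 kg, r = 7 m, omega = 7 rad/s
For a point mass: I = m*r^2
I = 2*7^2 = 2*49 = 98
L = I*omega = 98*7
L = 686 kg*m^2/s

686 kg*m^2/s


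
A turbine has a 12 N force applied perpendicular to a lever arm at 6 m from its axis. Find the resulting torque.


Given: F = 12 N, r = 6 m, angle = 90 deg (perpendicular)
Using tau = F * r * sin(90)
sin(90) = 1
tau = 12 * 6 * 1
tau = 72 Nm

72 Nm


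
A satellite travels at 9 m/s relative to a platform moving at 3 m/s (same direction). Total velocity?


Given: object velocity = 9 m/s, platform velocity = 3 m/s (same direction)
Using classical velocity addition: v_total = v_object + v_platform
v_total = 9 + 3
v_total = 12 m/s

12 m/s


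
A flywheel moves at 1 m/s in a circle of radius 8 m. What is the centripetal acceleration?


Given: v = 1 m/s, r = 8 m
Using a_c = v^2 / r
a_c = 1^2 / 8
a_c = 1 / 8
a_c = 1/8 m/s^2

1/8 m/s^2


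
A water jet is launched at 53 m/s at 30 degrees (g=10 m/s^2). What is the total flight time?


Given: v0 = 53 m/s, theta = 30 deg, g = 10 m/s^2
sin(30) = 1/2
Using T = 2*v0*sin(theta) / g
T = 2*53*1/2 / 10
T = 53 / 10
T = 53/10 s

53/10 s


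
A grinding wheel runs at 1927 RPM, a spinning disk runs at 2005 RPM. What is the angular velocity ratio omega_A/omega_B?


Given: RPM_A = 1927, RPM_B = 2005
omega = 2*pi*RPM/60, so omega_A/omega_B = RPM_A / RPM_B
omega_A/omega_B = 1927 / 2005
omega_A/omega_B = 1927/2005

1927/2005


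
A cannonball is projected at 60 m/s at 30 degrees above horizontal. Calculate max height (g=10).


Given: v0 = 60 m/s, theta = 30 deg, g = 10 m/s^2
sin^2(30) = 1/4
Using H = v0^2 * sin^2(theta) / (2*g)
H = 60^2 * 1/4 / (2*10)
H = 3600 * 1/4 / 20
H = 900 / 20
H = 45 m

45 m


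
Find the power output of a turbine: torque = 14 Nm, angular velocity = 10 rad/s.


Given: tau = 14 Nm, omega = 10 rad/s
Using P = tau * omega
P = 14 * 10
P = 140 W

140 W


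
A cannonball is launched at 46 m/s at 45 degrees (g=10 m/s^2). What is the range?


Given: v0 = 46 m/s, theta = 45 deg, g = 10 m/s^2
sin(2*45) = sin(90) = 1
Using R = v0^2 * sin(2*theta) / g
R = 46^2 * 1 / 10
R = 2116 / 10
R = 1058/5 m

1058/5 m


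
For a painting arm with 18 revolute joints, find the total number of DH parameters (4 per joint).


Given: 18 joints, 4 DH parameters per joint (d, theta, a, alpha)
Total DH parameters = number_of_joints * 4
Total = 18 * 4
Total = 72

72


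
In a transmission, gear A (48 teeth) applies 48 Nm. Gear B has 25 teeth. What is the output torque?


Given: N1 = 48, N2 = 25, T1 = 48 Nm
Using T2/T1 = N2/N1
T2 = T1 * N2 / N1
T2 = 48 * 25 / 48
T2 = 1200 / 48
T2 = 25 Nm

25 Nm


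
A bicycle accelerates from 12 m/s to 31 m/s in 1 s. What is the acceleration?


Given: initial velocity v0 = 12 m/s, final velocity v = 31 m/s, time t = 1 s
Using a = (v - v0) / t
a = (31 - 12) / 1
a = 19 / 1
a = 19 m/s^2

19 m/s^2
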